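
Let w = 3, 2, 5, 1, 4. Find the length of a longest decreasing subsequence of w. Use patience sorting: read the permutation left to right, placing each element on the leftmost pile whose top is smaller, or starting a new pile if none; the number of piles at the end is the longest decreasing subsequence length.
3

3: new pile. tops = [3]
2: new pile. tops = [3, 2]
5: onto pile 1 (replacing 3). tops = [5, 2]
1: new pile. tops = [5, 2, 1]
4: onto pile 2 (replacing 2). tops = [5, 4, 1]

3 piles, so the longest decreasing subsequence has length 3.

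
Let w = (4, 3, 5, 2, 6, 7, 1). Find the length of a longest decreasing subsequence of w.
4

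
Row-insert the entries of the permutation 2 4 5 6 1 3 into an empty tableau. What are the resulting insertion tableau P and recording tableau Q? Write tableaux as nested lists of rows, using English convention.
P = [[1, 3, 5, 6], [2, 4]], Q = [[1, 2, 3, 4], [5, 6]]

Insert each entry of the permutation into P by Schensted row insertion, recording in Q the position of each new cell.

Insert 2: appended to row 1. P = [[2]], Q = [[1]].
Insert 4: appended to row 1. P = [[2, 4]], Q = [[1, 2]].
Insert 5: appended to row 1. P = [[2, 4, 5]], Q = [[1, 2, 3]].
Insert 6: appended to row 1. P = [[2, 4, 5, 6]], Q = [[1, 2, 3, 4]].
Insert 1: 1 bumps 2 from row 1; 2 starts row 2. P = [[1, 4, 5, 6], [2]], Q = [[1, 2, 3, 4], [5]].
Insert 3: 3 bumps 4 from row 1; 4 appends to row 2. P = [[1, 3, 5, 6], [2, 4]], Q = [[1, 2, 3, 4], [5, 6]].

So P = [[1, 3, 5, 6], [2, 4]], Q = [[1, 2, 3, 4], [5, 6]].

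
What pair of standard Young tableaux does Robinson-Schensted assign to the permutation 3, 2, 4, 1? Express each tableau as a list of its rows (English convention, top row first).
P = [[1, 4], [2], [3]], Q = [[1, 3], [2], [4]]

Insert each entry of the permutation into P by Schensted row insertion, recording in Q the position of each new cell.

Insert 3: appended to row 1. P = [[3]].
Insert 2: 2 bumps 3 from row 1; 3 starts row 2. P = [[2], [3]].
Insert 4: appended to row 1. P = [[2, 4], [3]].
Insert 1: 1 bumps 2 from row 1; 2 bumps 3 from row 2; 3 starts row 3. P = [[1, 4], [2], [3]].

So P = [[1, 4], [2], [3]], Q = [[1, 3], [2], [4]].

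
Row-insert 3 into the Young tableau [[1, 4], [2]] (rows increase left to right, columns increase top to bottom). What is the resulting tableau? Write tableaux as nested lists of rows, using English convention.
In row 1, 3 replaces 4 (the leftmost entry greater than 3); 4 is bumped to row 2. 4 is appended to row 2. The new tableau is [[1, 3], [2, 4]].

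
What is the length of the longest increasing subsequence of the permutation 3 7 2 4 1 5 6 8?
5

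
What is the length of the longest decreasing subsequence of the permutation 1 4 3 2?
3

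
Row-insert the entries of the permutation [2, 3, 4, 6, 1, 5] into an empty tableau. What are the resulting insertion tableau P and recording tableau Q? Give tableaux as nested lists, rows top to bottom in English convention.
Insert each entry of the permutation into P by Schensted row insertion, recording in Q the position of each new cell.

Insert 2: appended to row 1. P = [[2]].
Insert 3: appended to row 1. P = [[2, 3]].
Insert 4: appended to row 1. P = [[2, 3, 4]].
Insert 6: appended to row 1. P = [[2, 3, 4, 6]].
Insert 1: 1 bumps 2 from row 1; 2 starts row 2. P = [[1, 3, 4, 6], [2]].
Insert 5: 5 bumps 6 from row 1; 6 appends to row 2. P = [[1, 3, 4, 5], [2, 6]].

So P = [[1, 3, 4, 5], [2, 6]], Q = [[1, 2, 3, 4], [5, 6]].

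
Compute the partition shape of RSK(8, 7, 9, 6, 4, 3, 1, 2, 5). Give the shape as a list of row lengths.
[3, 2, 1, 1, 1, 1]

Row-insert each entry into an empty tableau.

After inserting 8: P = [[8]].
After inserting 7: P = [[7], [8]].
After inserting 9: P = [[7, 9], [8]].
After inserting 6: P = [[6, 9], [7], [8]].
After inserting 4: P = [[4, 9], [6], [7], [8]].
After inserting 3: P = [[3, 9], [4], [6], [7], [8]].
After inserting 1: P = [[1, 9], [3], [4], [6], [7], [8]].
After inserting 2: P = [[1, 2], [3, 9], [4], [6], [7], [8]].
After inserting 5: P = [[1, 2, 5], [3, 9], [4], [6], [7], [8]].

The final insertion tableau P = [[1, 2, 5], [3, 9], [4], [6], [7], [8]] has shape [3, 2, 1, 1, 1, 1].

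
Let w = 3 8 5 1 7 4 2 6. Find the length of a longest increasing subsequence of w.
3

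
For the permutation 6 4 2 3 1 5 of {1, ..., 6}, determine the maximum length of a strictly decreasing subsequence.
4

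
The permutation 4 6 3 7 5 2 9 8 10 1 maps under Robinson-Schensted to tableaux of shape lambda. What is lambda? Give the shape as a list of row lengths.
[5, 3, 1, 1]

RSK row insertion gives P = [[1, 5, 7, 8, 10], [2, 6, 9], [3], [4]], which has shape [5, 3, 1, 1].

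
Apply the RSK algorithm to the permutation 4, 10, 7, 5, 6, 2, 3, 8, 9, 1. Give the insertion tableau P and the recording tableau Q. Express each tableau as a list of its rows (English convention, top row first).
Insert each entry of the permutation into P by Schensted row insertion, recording in Q the position of each new cell.

After inserting 4: P = [[4]].
After inserting 10: P = [[4, 10]].
After inserting 7: P = [[4, 7], [10]].
After inserting 5: P = [[4, 5], [7], [10]].
After inserting 6: P = [[4, 5, 6], [7], [10]].
After inserting 2: P = [[2, 5, 6], [4], [7], [10]].
After inserting 3: P = [[2, 3, 6], [4, 5], [7], [10]].
After inserting 8: P = [[2, 3, 6, 8], [4, 5], [7], [10]].
After inserting 9: P = [[2, 3, 6, 8, 9], [4, 5], [7], [10]].
After inserting 1: P = [[1, 3, 6, 8, 9], [2, 5], [4], [7], [10]].

So P = [[1, 3, 6, 8, 9], [2, 5], [4], [7], [10]], Q = [[1, 2, 5, 8, 9], [3, 7], [4], [6], [10]].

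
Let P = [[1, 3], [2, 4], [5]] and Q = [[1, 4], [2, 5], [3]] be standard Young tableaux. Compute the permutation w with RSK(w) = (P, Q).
5 2 1 4 3

Reverse the RSK construction: for i from n down to 1, find the cell of Q containing i, remove the entry at that cell from P, and reverse-bump it up through P; the value ejected from row 1 is w(i).

Step i=5: Q has 5 at row 2, column 2; remove 4 from row 2 of P and reverse-bump: 4 enters row 1 and ejects 3. So w(5) = 3. P is now [[1, 4], [2], [5]].
Step i=4: Q has 4 at row 1, column 2; remove that cell from P, ejecting 4. So w(4) = 4. P is now [[1], [2], [5]].
Step i=3: Q has 3 at row 3, column 1; remove 5 from row 3 of P and reverse-bump: 5 enters row 2 and ejects 2; 2 enters row 1 and ejects 1. So w(3) = 1. P is now [[2], [5]].
Step i=2: Q has 2 at row 2, column 1; remove 5 from row 2 of P and reverse-bump: 5 enters row 1 and ejects 2. So w(2) = 2. P is now [[5]].
Step i=1: Q has 1 at row 1, column 1; remove that cell from P, ejecting 5. So w(1) = 5. P is now [].

So w = 5 2 1 4 3.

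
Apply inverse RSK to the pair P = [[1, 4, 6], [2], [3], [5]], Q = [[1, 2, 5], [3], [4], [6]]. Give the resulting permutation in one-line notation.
3 5 4 2 6 1

Reverse the RSK construction: for i from n down to 1, find the cell of Q containing i, remove the entry at that cell from P, and reverse-bump it up through P; the value ejected from row 1 is w(i).

Step i=6: Q has 6 at row 4, column 1; remove 5 from row 4 of P and reverse-bump: 5 enters row 3 and ejects 3; 3 enters row 2 and ejects 2; 2 enters row 1 and ejects 1. So w(6) = 1. P is now [[2, 4, 6], [3], [5]].
Step i=5: Q has 5 at row 1, column 3; remove that cell from P, ejecting 6. So w(5) = 6. P is now [[2, 4], [3], [5]].
Step i=4: Q has 4 at row 3, column 1; remove 5 from row 3 of P and reverse-bump: 5 enters row 2 and ejects 3; 3 enters row 1 and ejects 2. So w(4) = 2. P is now [[3, 4], [5]].
Step i=3: Q has 3 at row 2, column 1; remove 5 from row 2 of P and reverse-bump: 5 enters row 1 and ejects 4. So w(3) = 4. P is now [[3, 5]].
Step i=2: Q has 2 at row 1, column 2; remove that cell from P, ejecting 5. So w(2) = 5. P is now [[3]].
Step i=1: Q has 1 at row 1, column 1; remove that cell from P, ejecting 3. So w(1) = 3. P is now [].

So w = 3 5 4 2 6 1.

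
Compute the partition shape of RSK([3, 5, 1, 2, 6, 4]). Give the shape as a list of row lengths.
[3, 3]

Row-insert each entry into an empty tableau.

After inserting 3: P = [[3]].
After inserting 5: P = [[3, 5]].
After inserting 1: P = [[1, 5], [3]].
After inserting 2: P = [[1, 2], [3, 5]].
After inserting 6: P = [[1, 2, 6], [3, 5]].
After inserting 4: P = [[1, 2, 4], [3, 5, 6]].

The final insertion tableau P = [[1, 2, 4], [3, 5, 6]] has shape [3, 3].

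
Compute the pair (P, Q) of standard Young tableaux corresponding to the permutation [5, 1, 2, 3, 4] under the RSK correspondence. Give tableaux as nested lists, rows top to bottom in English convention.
Insert each entry of the permutation into P by Schensted row insertion, recording in Q the position of each new cell.

Insert 5: appended to row 1. P = [[5]].
Insert 1: 1 bumps 5 from row 1; 5 starts row 2. P = [[1], [5]].
Insert 2: appended to row 1. P = [[1, 2], [5]].
Insert 3: appended to row 1. P = [[1, 2, 3], [5]].
Insert 4: appended to row 1. P = [[1, 2, 3, 4], [5]].

So P = [[1, 2, 3, 4], [5]], Q = [[1, 3, 4, 5], [2]].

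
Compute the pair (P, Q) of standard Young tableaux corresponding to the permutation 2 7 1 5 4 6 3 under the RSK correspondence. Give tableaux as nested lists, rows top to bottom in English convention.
P = [[1, 3, 6], [2, 4], [5], [7]], Q = [[1, 2, 6], [3, 4], [5], [7]]

Insert each entry of the permutation into P by Schensted row insertion, recording in Q the position of each new cell.

Insert 2: appended to row 1. P = [[2]], Q = [[1]].
Insert 7: appended to row 1. P = [[2, 7]], Q = [[1, 2]].
Insert 1: 1 bumps 2 from row 1; 2 starts row 2. P = [[1, 7], [2]], Q = [[1, 2], [3]].
Insert 5: 5 bumps 7 from row 1; 7 appends to row 2. P = [[1, 5], [2, 7]], Q = [[1, 2], [3, 4]].
Insert 4: 4 bumps 5 from row 1; 5 bumps 7 from row 2; 7 starts row 3. P = [[1, 4], [2, 5], [7]], Q = [[1, 2], [3, 4], [5]].
Insert 6: appended to row 1. P = [[1, 4, 6], [2, 5], [7]], Q = [[1, 2, 6], [3, 4], [5]].
Insert 3: 3 bumps 4 from row 1; 4 bumps 5 from row 2; 5 bumps 7 from row 3; 7 starts row 4. P = [[1, 3, 6], [2, 4], [5], [7]], Q = [[1, 2, 6], [3, 4], [5], [7]].

So P = [[1, 3, 6], [2, 4], [5], [7]], Q = [[1, 2, 6], [3, 4], [5], [7]].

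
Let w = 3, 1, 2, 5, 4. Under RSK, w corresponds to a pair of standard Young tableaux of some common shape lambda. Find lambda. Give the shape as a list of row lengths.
[3, 2]

Row-insert each entry into an empty tableau.

After inserting 3: P = [[3]].
After inserting 1: P = [[1], [3]].
After inserting 2: P = [[1, 2], [3]].
After inserting 5: P = [[1, 2, 5], [3]].
After inserting 4: P = [[1, 2, 4], [3, 5]].

The final insertion tableau P = [[1, 2, 4], [3, 5]] has shape [3, 2].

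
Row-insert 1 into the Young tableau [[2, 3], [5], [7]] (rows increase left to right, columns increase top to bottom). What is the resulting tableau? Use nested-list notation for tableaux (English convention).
In row 1, 1 replaces 2 (the leftmost entry greater than 1); 2 is bumped to row 2. In row 2, 2 replaces 5 (the leftmost entry greater than 2); 5 is bumped to row 3. In row 3, 5 replaces 7 (the leftmost entry greater than 5); 7 is bumped to row 4. 7 starts a new row 4. The new tableau is [[1, 3], [2], [5], [7]].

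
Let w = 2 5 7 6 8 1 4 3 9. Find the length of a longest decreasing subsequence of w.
4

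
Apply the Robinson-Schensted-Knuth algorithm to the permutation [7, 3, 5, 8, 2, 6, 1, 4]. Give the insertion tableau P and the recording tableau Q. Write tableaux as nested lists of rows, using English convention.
Insert each entry of the permutation into P by Schensted row insertion, recording in Q the position of each new cell.

Insert 7: appended to row 1. P = [[7]].
Insert 3: 3 bumps 7 from row 1; 7 starts row 2. P = [[3], [7]].
Insert 5: appended to row 1. P = [[3, 5], [7]].
Insert 8: appended to row 1. P = [[3, 5, 8], [7]].
Insert 2: 2 bumps 3 from row 1; 3 bumps 7 from row 2; 7 starts row 3. P = [[2, 5, 8], [3], [7]].
Insert 6: 6 bumps 8 from row 1; 8 appends to row 2. P = [[2, 5, 6], [3, 8], [7]].
Insert 1: 1 bumps 2 from row 1; 2 bumps 3 from row 2; 3 bumps 7 from row 3; 7 starts row 4. P = [[1, 5, 6], [2, 8], [3], [7]].
Insert 4: 4 bumps 5 from row 1; 5 bumps 8 from row 2; 8 appends to row 3. P = [[1, 4, 6], [2, 5], [3, 8], [7]].

So P = [[1, 4, 6], [2, 5], [3, 8], [7]], Q = [[1, 3, 4], [2, 6], [5, 8], [7]].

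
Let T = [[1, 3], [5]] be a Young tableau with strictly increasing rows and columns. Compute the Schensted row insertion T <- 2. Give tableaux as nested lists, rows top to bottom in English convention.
[[1, 2], [3], [5]]

In row 1, 2 replaces 3 (the leftmost entry greater than 2); 3 is bumped to row 2. In row 2, 3 replaces 5 (the leftmost entry greater than 3); 5 is bumped to row 3. 5 starts a new row 3. The new tableau is [[1, 2], [3], [5]].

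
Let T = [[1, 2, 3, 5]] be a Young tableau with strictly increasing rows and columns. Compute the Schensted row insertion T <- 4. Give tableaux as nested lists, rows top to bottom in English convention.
[[1, 2, 3, 4], [5]]

In row 1, 4 replaces 5 (the leftmost entry greater than 4); 5 is bumped to row 2. 5 starts a new row 2. The new tableau is [[1, 2, 3, 4], [5]].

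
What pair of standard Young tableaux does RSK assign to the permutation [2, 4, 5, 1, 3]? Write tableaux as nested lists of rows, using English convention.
P = [[1, 3, 5], [2, 4]], Q = [[1, 2, 3], [4, 5]]

Insert each entry of the permutation into P by Schensted row insertion, recording in Q the position of each new cell.

After inserting 2: P = [[2]].
After inserting 4: P = [[2, 4]].
After inserting 5: P = [[2, 4, 5]].
After inserting 1: P = [[1, 4, 5], [2]].
After inserting 3: P = [[1, 3, 5], [2, 4]].

So P = [[1, 3, 5], [2, 4]], Q = [[1, 2, 3], [4, 5]].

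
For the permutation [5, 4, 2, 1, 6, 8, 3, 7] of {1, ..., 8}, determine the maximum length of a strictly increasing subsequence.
3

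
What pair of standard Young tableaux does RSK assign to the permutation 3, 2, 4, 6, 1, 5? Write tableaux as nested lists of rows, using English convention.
Insert each entry of the permutation into P by Schensted row insertion, recording in Q the position of each new cell.

Insert 3: appended to row 1. P = [[3]].
Insert 2: 2 bumps 3 from row 1; 3 starts row 2. P = [[2], [3]].
Insert 4: appended to row 1. P = [[2, 4], [3]].
Insert 6: appended to row 1. P = [[2, 4, 6], [3]].
Insert 1: 1 bumps 2 from row 1; 2 bumps 3 from row 2; 3 starts row 3. P = [[1, 4, 6], [2], [3]].
Insert 5: 5 bumps 6 from row 1; 6 appends to row 2. P = [[1, 4, 5], [2, 6], [3]].

So P = [[1, 4, 5], [2, 6], [3]], Q = [[1, 3, 4], [2, 6], [5]].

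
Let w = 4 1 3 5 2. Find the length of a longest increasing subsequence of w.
3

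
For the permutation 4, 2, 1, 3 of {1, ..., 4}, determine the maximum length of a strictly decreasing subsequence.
3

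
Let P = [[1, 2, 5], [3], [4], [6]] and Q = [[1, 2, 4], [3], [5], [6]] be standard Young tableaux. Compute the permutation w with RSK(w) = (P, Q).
Reverse the RSK construction: for i from n down to 1, find the cell of Q containing i, remove the entry at that cell from P, and reverse-bump it up through P; the value ejected from row 1 is w(i).

Step i=6: Q has 6 at row 4, column 1; remove 6 from row 4 of P and reverse-bump: 6 enters row 3 and ejects 4; 4 enters row 2 and ejects 3; 3 enters row 1 and ejects 2. So w(6) = 2. P is now [[1, 3, 5], [4], [6]].
Step i=5: Q has 5 at row 3, column 1; remove 6 from row 3 of P and reverse-bump: 6 enters row 2 and ejects 4; 4 enters row 1 and ejects 3. So w(5) = 3. P is now [[1, 4, 5], [6]].
Step i=4: Q has 4 at row 1, column 3; remove that cell from P, ejecting 5. So w(4) = 5. P is now [[1, 4], [6]].
Step i=3: Q has 3 at row 2, column 1; remove 6 from row 2 of P and reverse-bump: 6 enters row 1 and ejects 4. So w(3) = 4. P is now [[1, 6]].
Step i=2: Q has 2 at row 1, column 2; remove that cell from P, ejecting 6. So w(2) = 6. P is now [[1]].
Step i=1: Q has 1 at row 1, column 1; remove that cell from P, ejecting 1. So w(1) = 1. P is now [].

So w = 1 6 4 5 3 2.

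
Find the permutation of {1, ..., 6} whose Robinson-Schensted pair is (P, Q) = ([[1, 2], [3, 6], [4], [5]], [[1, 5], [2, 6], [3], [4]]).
Reverse the RSK construction: for i from n down to 1, find the cell of Q containing i, remove the entry at that cell from P, and reverse-bump it up through P; the value ejected from row 1 is w(i).

Step i=6: Q has 6 at row 2, column 2; remove 6 from row 2 of P and reverse-bump: 6 enters row 1 and ejects 2. So w(6) = 2. P is now [[1, 6], [3], [4], [5]].
Step i=5: Q has 5 at row 1, column 2; remove that cell from P, ejecting 6. So w(5) = 6. P is now [[1], [3], [4], [5]].
Step i=4: Q has 4 at row 4, column 1; remove 5 from row 4 of P and reverse-bump: 5 enters row 3 and ejects 4; 4 enters row 2 and ejects 3; 3 enters row 1 and ejects 1. So w(4) = 1. P is now [[3], [4], [5]].
Step i=3: Q has 3 at row 3, column 1; remove 5 from row 3 of P and reverse-bump: 5 enters row 2 and ejects 4; 4 enters row 1 and ejects 3. So w(3) = 3. P is now [[4], [5]].
Step i=2: Q has 2 at row 2, column 1; remove 5 from row 2 of P and reverse-bump: 5 enters row 1 and ejects 4. So w(2) = 4. P is now [[5]].
Step i=1: Q has 1 at row 1, column 1; remove that cell from P, ejecting 5. So w(1) = 5. P is now [].

So w = 5 4 3 1 6 2.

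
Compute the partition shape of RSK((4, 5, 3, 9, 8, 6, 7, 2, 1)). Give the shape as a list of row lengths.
Row-insert each entry into an empty tableau.

After inserting 4: P = [[4]].
After inserting 5: P = [[4, 5]].
After inserting 3: P = [[3, 5], [4]].
After inserting 9: P = [[3, 5, 9], [4]].
After inserting 8: P = [[3, 5, 8], [4, 9]].
After inserting 6: P = [[3, 5, 6], [4, 8], [9]].
After inserting 7: P = [[3, 5, 6, 7], [4, 8], [9]].
After inserting 2: P = [[2, 5, 6, 7], [3, 8], [4], [9]].
After inserting 1: P = [[1, 5, 6, 7], [2, 8], [3], [4], [9]].

The final insertion tableau P = [[1, 5, 6, 7], [2, 8], [3], [4], [9]] has shape [4, 2, 1, 1, 1].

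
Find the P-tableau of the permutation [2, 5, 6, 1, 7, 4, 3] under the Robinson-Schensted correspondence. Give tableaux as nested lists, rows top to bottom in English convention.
P = [[1, 3, 6, 7], [2, 4], [5]]

Insert 2: appended to row 1. P = [[2]].
Insert 5: appended to row 1. P = [[2, 5]].
Insert 6: appended to row 1. P = [[2, 5, 6]].
Insert 1: 1 bumps 2 from row 1; 2 starts row 2. P = [[1, 5, 6], [2]].
Insert 7: appended to row 1. P = [[1, 5, 6, 7], [2]].
Insert 4: 4 bumps 5 from row 1; 5 appends to row 2. P = [[1, 4, 6, 7], [2, 5]].
Insert 3: 3 bumps 4 from row 1; 4 bumps 5 from row 2; 5 starts row 3. P = [[1, 3, 6, 7], [2, 4], [5]].

So P = [[1, 3, 6, 7], [2, 4], [5]].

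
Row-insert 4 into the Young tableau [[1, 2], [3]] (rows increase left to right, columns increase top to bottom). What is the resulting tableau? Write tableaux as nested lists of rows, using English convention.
[[1, 2, 4], [3]]

4 is larger than every entry of row 1, so it is appended to row 1. The new tableau is [[1, 2, 4], [3]].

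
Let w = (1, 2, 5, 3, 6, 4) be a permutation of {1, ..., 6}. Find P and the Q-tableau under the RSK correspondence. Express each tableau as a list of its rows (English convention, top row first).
P = [[1, 2, 3, 4], [5, 6]], Q = [[1, 2, 3, 5], [4, 6]]

Insert each entry of the permutation into P by Schensted row insertion, recording in Q the position of each new cell.

Insert 1: appended to row 1. P = [[1]].
Insert 2: appended to row 1. P = [[1, 2]].
Insert 5: appended to row 1. P = [[1, 2, 5]].
Insert 3: 3 bumps 5 from row 1; 5 starts row 2. P = [[1, 2, 3], [5]].
Insert 6: appended to row 1. P = [[1, 2, 3, 6], [5]].
Insert 4: 4 bumps 6 from row 1; 6 appends to row 2. P = [[1, 2, 3, 4], [5, 6]].

So P = [[1, 2, 3, 4], [5, 6]], Q = [[1, 2, 3, 5], [4, 6]].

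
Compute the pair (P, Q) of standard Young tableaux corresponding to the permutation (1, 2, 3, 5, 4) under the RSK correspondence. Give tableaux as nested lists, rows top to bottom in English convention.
P = [[1, 2, 3, 4], [5]], Q = [[1, 2, 3, 4], [5]]

Insert each entry of the permutation into P by Schensted row insertion, recording in Q the position of each new cell.

Insert 1: appended to row 1. P = [[1]], Q = [[1]].
Insert 2: appended to row 1. P = [[1, 2]], Q = [[1, 2]].
Insert 3: appended to row 1. P = [[1, 2, 3]], Q = [[1, 2, 3]].
Insert 5: appended to row 1. P = [[1, 2, 3, 5]], Q = [[1, 2, 3, 4]].
Insert 4: 4 bumps 5 from row 1; 5 starts row 2. P = [[1, 2, 3, 4], [5]], Q = [[1, 2, 3, 4], [5]].

So P = [[1, 2, 3, 4], [5]], Q = [[1, 2, 3, 4], [5]].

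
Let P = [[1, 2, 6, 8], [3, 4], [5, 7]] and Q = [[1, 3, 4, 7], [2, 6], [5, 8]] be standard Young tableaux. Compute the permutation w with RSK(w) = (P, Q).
Reverse the RSK construction: for i from n down to 1, find the cell of Q containing i, remove the entry at that cell from P, and reverse-bump it up through P; the value ejected from row 1 is w(i).

Step i=8: Q has 8 at row 3, column 2; remove 7 from row 3 of P and reverse-bump: 7 enters row 2 and ejects 4; 4 enters row 1 and ejects 2. So w(8) = 2. P is now [[1, 4, 6, 8], [3, 7], [5]].
Step i=7: Q has 7 at row 1, column 4; remove that cell from P, ejecting 8. So w(7) = 8. P is now [[1, 4, 6], [3, 7], [5]].
Step i=6: Q has 6 at row 2, column 2; remove 7 from row 2 of P and reverse-bump: 7 enters row 1 and ejects 6. So w(6) = 6. P is now [[1, 4, 7], [3], [5]].
Step i=5: Q has 5 at row 3, column 1; remove 5 from row 3 of P and reverse-bump: 5 enters row 2 and ejects 3; 3 enters row 1 and ejects 1. So w(5) = 1. P is now [[3, 4, 7], [5]].
Step i=4: Q has 4 at row 1, column 3; remove that cell from P, ejecting 7. So w(4) = 7. P is now [[3, 4], [5]].
Step i=3: Q has 3 at row 1, column 2; remove that cell from P, ejecting 4. So w(3) = 4. P is now [[3], [5]].
Step i=2: Q has 2 at row 2, column 1; remove 5 from row 2 of P and reverse-bump: 5 enters row 1 and ejects 3. So w(2) = 3. P is now [[5]].
Step i=1: Q has 1 at row 1, column 1; remove that cell from P, ejecting 5. So w(1) = 5. P is now [].

So w = 5 3 4 7 1 6 8 2.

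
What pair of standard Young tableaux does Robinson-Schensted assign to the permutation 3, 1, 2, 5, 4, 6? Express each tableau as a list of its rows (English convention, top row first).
P = [[1, 2, 4, 6], [3, 5]], Q = [[1, 3, 4, 6], [2, 5]]

Insert each entry of the permutation into P by Schensted row insertion, recording in Q the position of each new cell.

Insert 3: appended to row 1. P = [[3]], Q = [[1]].
Insert 1: 1 bumps 3 from row 1; 3 starts row 2. P = [[1], [3]], Q = [[1], [2]].
Insert 2: appended to row 1. P = [[1, 2], [3]], Q = [[1, 3], [2]].
Insert 5: appended to row 1. P = [[1, 2, 5], [3]], Q = [[1, 3, 4], [2]].
Insert 4: 4 bumps 5 from row 1; 5 appends to row 2. P = [[1, 2, 4], [3, 5]], Q = [[1, 3, 4], [2, 5]].
Insert 6: appended to row 1. P = [[1, 2, 4, 6], [3, 5]], Q = [[1, 3, 4, 6], [2, 5]].

So P = [[1, 2, 4, 6], [3, 5]], Q = [[1, 3, 4, 6], [2, 5]].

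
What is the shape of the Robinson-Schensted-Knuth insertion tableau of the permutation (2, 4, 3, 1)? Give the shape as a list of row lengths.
Row-insert each entry into an empty tableau.

After inserting 2: P = [[2]].
After inserting 4: P = [[2, 4]].
After inserting 3: P = [[2, 3], [4]].
After inserting 1: P = [[1, 3], [2], [4]].

The final insertion tableau P = [[1, 3], [2], [4]] has shape [2, 1, 1].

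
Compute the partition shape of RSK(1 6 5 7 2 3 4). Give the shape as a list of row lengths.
[4, 2, 1]

RSK row insertion gives P = [[1, 2, 3, 4], [5, 7], [6]], which has shape [4, 2, 1].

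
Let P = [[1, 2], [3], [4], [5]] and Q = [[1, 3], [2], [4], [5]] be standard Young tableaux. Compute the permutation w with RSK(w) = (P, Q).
Reverse RSK: for i = n, n-1, ..., 1, locate i in Q, remove the corresponding corner cell from P, and reverse-bump its entry up through P; the value ejected from row 1 is w(i).

So w = 5 1 4 3 2.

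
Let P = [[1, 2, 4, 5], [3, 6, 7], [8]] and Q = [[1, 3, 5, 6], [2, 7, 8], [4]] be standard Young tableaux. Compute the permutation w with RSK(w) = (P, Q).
8 1 3 2 6 7 4 5

Reverse RSK: for i = n, n-1, ..., 1, locate i in Q, remove the corresponding corner cell from P, and reverse-bump its entry up through P; the value ejected from row 1 is w(i).

So w = 8 1 3 2 6 7 4 5.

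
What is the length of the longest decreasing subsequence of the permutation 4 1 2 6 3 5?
2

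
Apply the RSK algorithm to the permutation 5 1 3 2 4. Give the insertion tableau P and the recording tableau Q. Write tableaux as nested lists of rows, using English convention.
P = [[1, 2, 4], [3], [5]], Q = [[1, 3, 5], [2], [4]]

Insert each entry of the permutation into P by Schensted row insertion, recording in Q the position of each new cell.

Insert 5: appended to row 1. P = [[5]].
Insert 1: 1 bumps 5 from row 1; 5 starts row 2. P = [[1], [5]].
Insert 3: appended to row 1. P = [[1, 3], [5]].
Insert 2: 2 bumps 3 from row 1; 3 bumps 5 from row 2; 5 starts row 3. P = [[1, 2], [3], [5]].
Insert 4: appended to row 1. P = [[1, 2, 4], [3], [5]].

So P = [[1, 2, 4], [3], [5]], Q = [[1, 3, 5], [2], [4]].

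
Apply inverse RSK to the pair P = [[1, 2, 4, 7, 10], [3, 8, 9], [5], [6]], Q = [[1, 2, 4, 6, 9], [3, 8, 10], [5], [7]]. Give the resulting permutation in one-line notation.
1 6 5 8 3 9 2 4 10 7

Reverse the RSK construction: for i from n down to 1, find the cell of Q containing i, remove the entry at that cell from P, and reverse-bump it up through P; the value ejected from row 1 is w(i).

Step i=10: Q has 10 at row 2, column 3; remove 9 from row 2 of P and reverse-bump: 9 enters row 1 and ejects 7. So w(10) = 7. P is now [[1, 2, 4, 9, 10], [3, 8], [5], [6]].
Step i=9: Q has 9 at row 1, column 5; remove that cell from P, ejecting 10. So w(9) = 10. P is now [[1, 2, 4, 9], [3, 8], [5], [6]].
Step i=8: Q has 8 at row 2, column 2; remove 8 from row 2 of P and reverse-bump: 8 enters row 1 and ejects 4. So w(8) = 4. P is now [[1, 2, 8, 9], [3], [5], [6]].
Step i=7: Q has 7 at row 4, column 1; remove 6 from row 4 of P and reverse-bump: 6 enters row 3 and ejects 5; 5 enters row 2 and ejects 3; 3 enters row 1 and ejects 2. So w(7) = 2. P is now [[1, 3, 8, 9], [5], [6]].
Step i=6: Q has 6 at row 1, column 4; remove that cell from P, ejecting 9. So w(6) = 9. P is now [[1, 3, 8], [5], [6]].
Step i=5: Q has 5 at row 3, column 1; remove 6 from row 3 of P and reverse-bump: 6 enters row 2 and ejects 5; 5 enters row 1 and ejects 3. So w(5) = 3. P is now [[1, 5, 8], [6]].
Step i=4: Q has 4 at row 1, column 3; remove that cell from P, ejecting 8. So w(4) = 8. P is now [[1, 5], [6]].
Step i=3: Q has 3 at row 2, column 1; remove 6 from row 2 of P and reverse-bump: 6 enters row 1 and ejects 5. So w(3) = 5. P is now [[1, 6]].
Step i=2: Q has 2 at row 1, column 2; remove that cell from P, ejecting 6. So w(2) = 6. P is now [[1]].
Step i=1: Q has 1 at row 1, column 1; remove that cell from P, ejecting 1. So w(1) = 1. P is now [].

So w = 1 6 5 8 3 9 2 4 10 7.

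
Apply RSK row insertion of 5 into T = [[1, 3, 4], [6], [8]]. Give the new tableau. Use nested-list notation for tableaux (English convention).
5 is larger than every entry of row 1, so it is appended to row 1. The new tableau is [[1, 3, 4, 5], [6], [8]].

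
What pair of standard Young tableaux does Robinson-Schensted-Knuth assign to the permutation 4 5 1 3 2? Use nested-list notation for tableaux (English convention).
Insert each entry of the permutation into P by Schensted row insertion, recording in Q the position of each new cell.

Insert 4: appended to row 1. P = [[4]].
Insert 5: appended to row 1. P = [[4, 5]].
Insert 1: 1 bumps 4 from row 1; 4 starts row 2. P = [[1, 5], [4]].
Insert 3: 3 bumps 5 from row 1; 5 appends to row 2. P = [[1, 3], [4, 5]].
Insert 2: 2 bumps 3 from row 1; 3 bumps 4 from row 2; 4 starts row 3. P = [[1, 2], [3, 5], [4]].

So P = [[1, 2], [3, 5], [4]], Q = [[1, 2], [3, 4], [5]].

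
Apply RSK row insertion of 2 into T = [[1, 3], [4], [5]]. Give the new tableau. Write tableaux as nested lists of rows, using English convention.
In row 1, 2 replaces 3 (the leftmost entry greater than 2); 3 is bumped to row 2. In row 2, 3 replaces 4 (the leftmost entry greater than 3); 4 is bumped to row 3. In row 3, 4 replaces 5 (the leftmost entry greater than 4); 5 is bumped to row 4. 5 starts a new row 4. The new tableau is [[1, 2], [3], [4], [5]].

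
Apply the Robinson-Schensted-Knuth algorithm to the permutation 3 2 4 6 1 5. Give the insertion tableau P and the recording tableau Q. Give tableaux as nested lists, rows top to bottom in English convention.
Insert each entry of the permutation into P by Schensted row insertion, recording in Q the position of each new cell.

Insert 3: appended to row 1. P = [[3]].
Insert 2: 2 bumps 3 from row 1; 3 starts row 2. P = [[2], [3]].
Insert 4: appended to row 1. P = [[2, 4], [3]].
Insert 6: appended to row 1. P = [[2, 4, 6], [3]].
Insert 1: 1 bumps 2 from row 1; 2 bumps 3 from row 2; 3 starts row 3. P = [[1, 4, 6], [2], [3]].
Insert 5: 5 bumps 6 from row 1; 6 appends to row 2. P = [[1, 4, 5], [2, 6], [3]].

So P = [[1, 4, 5], [2, 6], [3]], Q = [[1, 3, 4], [2, 6], [5]].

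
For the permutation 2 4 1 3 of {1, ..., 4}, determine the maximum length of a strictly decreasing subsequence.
2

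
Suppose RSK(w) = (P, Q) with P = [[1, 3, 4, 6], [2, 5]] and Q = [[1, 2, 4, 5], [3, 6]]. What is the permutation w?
2 3 1 5 6 4

Reverse the RSK construction: for i from n down to 1, find the cell of Q containing i, remove the entry at that cell from P, and reverse-bump it up through P; the value ejected from row 1 is w(i).

Step i=6: Q has 6 at row 2, column 2; remove 5 from row 2 of P and reverse-bump: 5 enters row 1 and ejects 4. So w(6) = 4. P is now [[1, 3, 5, 6], [2]].
Step i=5: Q has 5 at row 1, column 4; remove that cell from P, ejecting 6. So w(5) = 6. P is now [[1, 3, 5], [2]].
Step i=4: Q has 4 at row 1, column 3; remove that cell from P, ejecting 5. So w(4) = 5. P is now [[1, 3], [2]].
Step i=3: Q has 3 at row 2, column 1; remove 2 from row 2 of P and reverse-bump: 2 enters row 1 and ejects 1. So w(3) = 1. P is now [[2, 3]].
Step i=2: Q has 2 at row 1, column 2; remove that cell from P, ejecting 3. So w(2) = 3. P is now [[2]].
Step i=1: Q has 1 at row 1, column 1; remove that cell from P, ejecting 2. So w(1) = 2. P is now [].

So w = 2 3 1 5 6 4.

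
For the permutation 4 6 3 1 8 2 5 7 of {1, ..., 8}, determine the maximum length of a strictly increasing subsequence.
4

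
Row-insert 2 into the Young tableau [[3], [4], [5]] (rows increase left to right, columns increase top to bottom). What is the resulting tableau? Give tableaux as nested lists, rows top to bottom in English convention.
In row 1, 2 replaces 3 (the leftmost entry greater than 2); 3 is bumped to row 2. In row 2, 3 replaces 4 (the leftmost entry greater than 3); 4 is bumped to row 3. In row 3, 4 replaces 5 (the leftmost entry greater than 4); 5 is bumped to row 4. 5 starts a new row 4. The new tableau is [[2], [3], [4], [5]].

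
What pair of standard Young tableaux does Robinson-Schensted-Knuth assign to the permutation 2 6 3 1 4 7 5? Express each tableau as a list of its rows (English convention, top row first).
P = [[1, 3, 4, 5], [2, 7], [6]], Q = [[1, 2, 5, 6], [3, 7], [4]]

Insert each entry of the permutation into P by Schensted row insertion, recording in Q the position of each new cell.

Insert 2: appended to row 1. P = [[2]].
Insert 6: appended to row 1. P = [[2, 6]].
Insert 3: 3 bumps 6 from row 1; 6 starts row 2. P = [[2, 3], [6]].
Insert 1: 1 bumps 2 from row 1; 2 bumps 6 from row 2; 6 starts row 3. P = [[1, 3], [2], [6]].
Insert 4: appended to row 1. P = [[1, 3, 4], [2], [6]].
Insert 7: appended to row 1. P = [[1, 3, 4, 7], [2], [6]].
Insert 5: 5 bumps 7 from row 1; 7 appends to row 2. P = [[1, 3, 4, 5], [2, 7], [6]].

So P = [[1, 3, 4, 5], [2, 7], [6]], Q = [[1, 2, 5, 6], [3, 7], [4]].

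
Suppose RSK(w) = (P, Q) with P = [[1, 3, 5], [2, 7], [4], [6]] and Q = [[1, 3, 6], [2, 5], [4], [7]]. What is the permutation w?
Reverse the RSK construction: for i from n down to 1, find the cell of Q containing i, remove the entry at that cell from P, and reverse-bump it up through P; the value ejected from row 1 is w(i).

Step i=7: Q has 7 at row 4, column 1; remove 6 from row 4 of P and reverse-bump: 6 enters row 3 and ejects 4; 4 enters row 2 and ejects 2; 2 enters row 1 and ejects 1. So w(7) = 1. P is now [[2, 3, 5], [4, 7], [6]].
Step i=6: Q has 6 at row 1, column 3; remove that cell from P, ejecting 5. So w(6) = 5. P is now [[2, 3], [4, 7], [6]].
Step i=5: Q has 5 at row 2, column 2; remove 7 from row 2 of P and reverse-bump: 7 enters row 1 and ejects 3. So w(5) = 3. P is now [[2, 7], [4], [6]].
Step i=4: Q has 4 at row 3, column 1; remove 6 from row 3 of P and reverse-bump: 6 enters row 2 and ejects 4; 4 enters row 1 and ejects 2. So w(4) = 2. P is now [[4, 7], [6]].
Step i=3: Q has 3 at row 1, column 2; remove that cell from P, ejecting 7. So w(3) = 7. P is now [[4], [6]].
Step i=2: Q has 2 at row 2, column 1; remove 6 from row 2 of P and reverse-bump: 6 enters row 1 and ejects 4. So w(2) = 4. P is now [[6]].
Step i=1: Q has 1 at row 1, column 1; remove that cell from P, ejecting 6. So w(1) = 6. P is now [].

So w = 6 4 7 2 3 5 1.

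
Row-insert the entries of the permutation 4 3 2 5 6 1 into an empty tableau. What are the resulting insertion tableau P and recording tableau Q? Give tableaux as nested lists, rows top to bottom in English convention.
P = [[1, 5, 6], [2], [3], [4]], Q = [[1, 4, 5], [2], [3], [6]]

Insert each entry of the permutation into P by Schensted row insertion, recording in Q the position of each new cell.

Insert 4: appended to row 1. P = [[4]].
Insert 3: 3 bumps 4 from row 1; 4 starts row 2. P = [[3], [4]].
Insert 2: 2 bumps 3 from row 1; 3 bumps 4 from row 2; 4 starts row 3. P = [[2], [3], [4]].
Insert 5: appended to row 1. P = [[2, 5], [3], [4]].
Insert 6: appended to row 1. P = [[2, 5, 6], [3], [4]].
Insert 1: 1 bumps 2 from row 1; 2 bumps 3 from row 2; 3 bumps 4 from row 3; 4 starts row 4. P = [[1, 5, 6], [2], [3], [4]].

So P = [[1, 5, 6], [2], [3], [4]], Q = [[1, 4, 5], [2], [3], [6]].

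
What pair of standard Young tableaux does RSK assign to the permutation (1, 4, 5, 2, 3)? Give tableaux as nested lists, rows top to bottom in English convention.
Insert each entry of the permutation into P by Schensted row insertion, recording in Q the position of each new cell.

Insert 1: appended to row 1. P = [[1]], Q = [[1]].
Insert 4: appended to row 1. P = [[1, 4]], Q = [[1, 2]].
Insert 5: appended to row 1. P = [[1, 4, 5]], Q = [[1, 2, 3]].
Insert 2: 2 bumps 4 from row 1; 4 starts row 2. P = [[1, 2, 5], [4]], Q = [[1, 2, 3], [4]].
Insert 3: 3 bumps 5 from row 1; 5 appends to row 2. P = [[1, 2, 3], [4, 5]], Q = [[1, 2, 3], [4, 5]].

So P = [[1, 2, 3], [4, 5]], Q = [[1, 2, 3], [4, 5]].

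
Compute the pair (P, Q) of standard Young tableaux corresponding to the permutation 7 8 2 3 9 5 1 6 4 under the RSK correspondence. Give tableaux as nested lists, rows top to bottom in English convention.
P = [[1, 3, 4, 6], [2, 5, 9], [7, 8]], Q = [[1, 2, 5, 8], [3, 4, 6], [7, 9]]

Insert each entry of the permutation into P by Schensted row insertion, recording in Q the position of each new cell.

Insert 7: appended to row 1. P = [[7]], Q = [[1]].
Insert 8: appended to row 1. P = [[7, 8]], Q = [[1, 2]].
Insert 2: 2 bumps 7 from row 1; 7 starts row 2. P = [[2, 8], [7]], Q = [[1, 2], [3]].
Insert 3: 3 bumps 8 from row 1; 8 appends to row 2. P = [[2, 3], [7, 8]], Q = [[1, 2], [3, 4]].
Insert 9: appended to row 1. P = [[2, 3, 9], [7, 8]], Q = [[1, 2, 5], [3, 4]].
Insert 5: 5 bumps 9 from row 1; 9 appends to row 2. P = [[2, 3, 5], [7, 8, 9]], Q = [[1, 2, 5], [3, 4, 6]].
Insert 1: 1 bumps 2 from row 1; 2 bumps 7 from row 2; 7 starts row 3. P = [[1, 3, 5], [2, 8, 9], [7]], Q = [[1, 2, 5], [3, 4, 6], [7]].
Insert 6: appended to row 1. P = [[1, 3, 5, 6], [2, 8, 9], [7]], Q = [[1, 2, 5, 8], [3, 4, 6], [7]].
Insert 4: 4 bumps 5 from row 1; 5 bumps 8 from row 2; 8 appends to row 3. P = [[1, 3, 4, 6], [2, 5, 9], [7, 8]], Q = [[1, 2, 5, 8], [3, 4, 6], [7, 9]].

So P = [[1, 3, 4, 6], [2, 5, 9], [7, 8]], Q = [[1, 2, 5, 8], [3, 4, 6], [7, 9]].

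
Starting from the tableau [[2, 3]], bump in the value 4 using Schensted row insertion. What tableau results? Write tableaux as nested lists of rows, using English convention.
[[2, 3, 4]]

4 is larger than every entry of row 1, so it is appended to row 1. The new tableau is [[2, 3, 4]].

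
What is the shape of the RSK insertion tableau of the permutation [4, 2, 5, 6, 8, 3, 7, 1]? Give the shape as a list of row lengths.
[4, 3, 1]

Row-insert each entry into an empty tableau.

After inserting 4: P = [[4]].
After inserting 2: P = [[2], [4]].
After inserting 5: P = [[2, 5], [4]].
After inserting 6: P = [[2, 5, 6], [4]].
After inserting 8: P = [[2, 5, 6, 8], [4]].
After inserting 3: P = [[2, 3, 6, 8], [4, 5]].
After inserting 7: P = [[2, 3, 6, 7], [4, 5, 8]].
After inserting 1: P = [[1, 3, 6, 7], [2, 5, 8], [4]].

The final insertion tableau P = [[1, 3, 6, 7], [2, 5, 8], [4]] has shape [4, 3, 1].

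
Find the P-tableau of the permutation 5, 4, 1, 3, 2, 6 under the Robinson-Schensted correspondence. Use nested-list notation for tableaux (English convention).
P = [[1, 2, 6], [3], [4], [5]]

After inserting 5: P = [[5]].
After inserting 4: P = [[4], [5]].
After inserting 1: P = [[1], [4], [5]].
After inserting 3: P = [[1, 3], [4], [5]].
After inserting 2: P = [[1, 2], [3], [4], [5]].
After inserting 6: P = [[1, 2, 6], [3], [4], [5]].

So P = [[1, 2, 6], [3], [4], [5]].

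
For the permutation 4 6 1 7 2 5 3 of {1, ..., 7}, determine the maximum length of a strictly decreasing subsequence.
3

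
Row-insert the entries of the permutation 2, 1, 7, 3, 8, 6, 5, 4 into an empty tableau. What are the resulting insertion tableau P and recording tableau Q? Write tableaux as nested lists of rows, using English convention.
Insert each entry of the permutation into P by Schensted row insertion, recording in Q the position of each new cell.

Insert 2: appended to row 1. P = [[2]].
Insert 1: 1 bumps 2 from row 1; 2 starts row 2. P = [[1], [2]].
Insert 7: appended to row 1. P = [[1, 7], [2]].
Insert 3: 3 bumps 7 from row 1; 7 appends to row 2. P = [[1, 3], [2, 7]].
Insert 8: appended to row 1. P = [[1, 3, 8], [2, 7]].
Insert 6: 6 bumps 8 from row 1; 8 appends to row 2. P = [[1, 3, 6], [2, 7, 8]].
Insert 5: 5 bumps 6 from row 1; 6 bumps 7 from row 2; 7 starts row 3. P = [[1, 3, 5], [2, 6, 8], [7]].
Insert 4: 4 bumps 5 from row 1; 5 bumps 6 from row 2; 6 bumps 7 from row 3; 7 starts row 4. P = [[1, 3, 4], [2, 5, 8], [6], [7]].

So P = [[1, 3, 4], [2, 5, 8], [6], [7]], Q = [[1, 3, 5], [2, 4, 6], [7], [8]].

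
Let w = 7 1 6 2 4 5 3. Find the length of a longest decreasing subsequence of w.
4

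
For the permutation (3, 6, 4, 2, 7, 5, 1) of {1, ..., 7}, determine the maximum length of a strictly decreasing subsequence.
4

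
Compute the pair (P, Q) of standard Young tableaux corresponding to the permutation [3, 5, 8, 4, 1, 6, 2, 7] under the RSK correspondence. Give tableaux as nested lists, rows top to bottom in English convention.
Insert each entry of the permutation into P by Schensted row insertion, recording in Q the position of each new cell.

Insert 3: appended to row 1. P = [[3]].
Insert 5: appended to row 1. P = [[3, 5]].
Insert 8: appended to row 1. P = [[3, 5, 8]].
Insert 4: 4 bumps 5 from row 1; 5 starts row 2. P = [[3, 4, 8], [5]].
Insert 1: 1 bumps 3 from row 1; 3 bumps 5 from row 2; 5 starts row 3. P = [[1, 4, 8], [3], [5]].
Insert 6: 6 bumps 8 from row 1; 8 appends to row 2. P = [[1, 4, 6], [3, 8], [5]].
Insert 2: 2 bumps 4 from row 1; 4 bumps 8 from row 2; 8 appends to row 3. P = [[1, 2, 6], [3, 4], [5, 8]].
Insert 7: appended to row 1. P = [[1, 2, 6, 7], [3, 4], [5, 8]].

So P = [[1, 2, 6, 7], [3, 4], [5, 8]], Q = [[1, 2, 3, 8], [4, 6], [5, 7]].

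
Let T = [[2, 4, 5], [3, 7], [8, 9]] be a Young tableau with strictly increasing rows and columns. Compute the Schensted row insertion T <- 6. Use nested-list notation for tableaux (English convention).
6 is larger than every entry of row 1, so it is appended to row 1. The new tableau is [[2, 4, 5, 6], [3, 7], [8, 9]].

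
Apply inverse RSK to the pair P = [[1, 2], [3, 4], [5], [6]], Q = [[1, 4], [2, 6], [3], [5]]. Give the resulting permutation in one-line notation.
Reverse the RSK construction: for i from n down to 1, find the cell of Q containing i, remove the entry at that cell from P, and reverse-bump it up through P; the value ejected from row 1 is w(i).

Step i=6: Q has 6 at row 2, column 2; remove 4 from row 2 of P and reverse-bump: 4 enters row 1 and ejects 2. So w(6) = 2. P is now [[1, 4], [3], [5], [6]].
Step i=5: Q has 5 at row 4, column 1; remove 6 from row 4 of P and reverse-bump: 6 enters row 3 and ejects 5; 5 enters row 2 and ejects 3; 3 enters row 1 and ejects 1. So w(5) = 1. P is now [[3, 4], [5], [6]].
Step i=4: Q has 4 at row 1, column 2; remove that cell from P, ejecting 4. So w(4) = 4. P is now [[3], [5], [6]].
Step i=3: Q has 3 at row 3, column 1; remove 6 from row 3 of P and reverse-bump: 6 enters row 2 and ejects 5; 5 enters row 1 and ejects 3. So w(3) = 3. P is now [[5], [6]].
Step i=2: Q has 2 at row 2, column 1; remove 6 from row 2 of P and reverse-bump: 6 enters row 1 and ejects 5. So w(2) = 5. P is now [[6]].
Step i=1: Q has 1 at row 1, column 1; remove that cell from P, ejecting 6. So w(1) = 6. P is now [].

So w = 6 5 3 4 1 2.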